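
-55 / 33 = -5 / 3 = -1.67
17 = 17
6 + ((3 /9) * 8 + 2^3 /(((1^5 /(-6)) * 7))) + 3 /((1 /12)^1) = 794 /21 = 37.81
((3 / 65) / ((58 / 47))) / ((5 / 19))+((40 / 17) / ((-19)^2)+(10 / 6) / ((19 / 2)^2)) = 57994069 / 347047350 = 0.17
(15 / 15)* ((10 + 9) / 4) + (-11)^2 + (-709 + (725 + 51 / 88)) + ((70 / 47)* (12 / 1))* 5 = 958275 / 4136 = 231.69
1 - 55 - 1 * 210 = -264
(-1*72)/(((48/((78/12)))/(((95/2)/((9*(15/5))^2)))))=-1235/1944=-0.64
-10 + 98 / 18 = -41 / 9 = -4.56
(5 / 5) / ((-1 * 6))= -1 / 6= -0.17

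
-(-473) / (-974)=-473 / 974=-0.49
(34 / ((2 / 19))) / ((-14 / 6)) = -969 / 7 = -138.43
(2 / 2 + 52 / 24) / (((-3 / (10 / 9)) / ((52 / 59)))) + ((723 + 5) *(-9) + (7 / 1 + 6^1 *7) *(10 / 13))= -404778614 / 62127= -6515.34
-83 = -83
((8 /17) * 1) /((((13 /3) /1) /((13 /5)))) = 24 /85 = 0.28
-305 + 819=514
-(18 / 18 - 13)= 12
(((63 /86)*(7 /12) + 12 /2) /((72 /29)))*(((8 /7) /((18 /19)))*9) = 406087 /14448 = 28.11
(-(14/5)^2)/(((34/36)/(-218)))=769104/425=1809.66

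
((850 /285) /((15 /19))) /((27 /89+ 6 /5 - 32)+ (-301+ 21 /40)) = -121040 /10604331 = -0.01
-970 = -970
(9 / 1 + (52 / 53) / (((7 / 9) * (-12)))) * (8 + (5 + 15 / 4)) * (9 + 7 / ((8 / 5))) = 5914425 / 2968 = 1992.73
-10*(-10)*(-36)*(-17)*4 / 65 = 48960 / 13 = 3766.15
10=10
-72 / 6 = -12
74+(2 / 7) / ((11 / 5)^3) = 74.03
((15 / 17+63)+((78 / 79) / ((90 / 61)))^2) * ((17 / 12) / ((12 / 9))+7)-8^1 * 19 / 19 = 65015656469 / 127316400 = 510.66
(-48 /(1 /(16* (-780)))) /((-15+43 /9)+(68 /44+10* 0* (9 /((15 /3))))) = -59304960 /859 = -69039.53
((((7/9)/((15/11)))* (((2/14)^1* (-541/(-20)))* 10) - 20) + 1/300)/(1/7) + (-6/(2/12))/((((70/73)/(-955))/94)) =63697471631/18900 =3370236.59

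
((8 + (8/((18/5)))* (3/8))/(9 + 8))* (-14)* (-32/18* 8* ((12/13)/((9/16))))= 3039232/17901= 169.78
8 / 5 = 1.60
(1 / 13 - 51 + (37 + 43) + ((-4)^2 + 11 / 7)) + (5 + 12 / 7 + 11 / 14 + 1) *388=304363 / 91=3344.65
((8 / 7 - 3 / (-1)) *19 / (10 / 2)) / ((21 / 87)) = 15979 / 245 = 65.22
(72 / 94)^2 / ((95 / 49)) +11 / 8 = 2816437 / 1678840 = 1.68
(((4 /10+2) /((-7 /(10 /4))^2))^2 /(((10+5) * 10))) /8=3 /38416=0.00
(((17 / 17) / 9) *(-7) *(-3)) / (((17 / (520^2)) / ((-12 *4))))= -30284800 / 17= -1781458.82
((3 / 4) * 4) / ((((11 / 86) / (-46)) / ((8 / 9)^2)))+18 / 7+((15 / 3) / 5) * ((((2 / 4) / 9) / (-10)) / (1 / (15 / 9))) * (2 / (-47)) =-6151573 / 7238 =-849.90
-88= -88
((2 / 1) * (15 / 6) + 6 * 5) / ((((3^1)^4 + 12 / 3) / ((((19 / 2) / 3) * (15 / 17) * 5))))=3325 / 578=5.75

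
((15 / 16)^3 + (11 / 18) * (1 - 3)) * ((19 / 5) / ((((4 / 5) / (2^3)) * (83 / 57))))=-5299841 / 509952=-10.39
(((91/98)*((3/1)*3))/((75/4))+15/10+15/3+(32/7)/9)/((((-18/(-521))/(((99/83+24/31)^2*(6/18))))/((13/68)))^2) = 1246246746051252243964393/3283159522564651420800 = 379.59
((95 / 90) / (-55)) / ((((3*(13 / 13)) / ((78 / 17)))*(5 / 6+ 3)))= -494 / 64515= -0.01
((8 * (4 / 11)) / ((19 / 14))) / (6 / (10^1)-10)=-0.23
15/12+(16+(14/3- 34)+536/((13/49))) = 313283/156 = 2008.22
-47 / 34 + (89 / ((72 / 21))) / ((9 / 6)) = 9745 / 612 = 15.92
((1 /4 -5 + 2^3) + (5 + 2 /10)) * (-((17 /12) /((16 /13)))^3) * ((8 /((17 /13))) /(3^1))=-26.28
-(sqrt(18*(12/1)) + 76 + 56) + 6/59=-7782/59 - 6*sqrt(6)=-146.60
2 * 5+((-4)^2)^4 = 65546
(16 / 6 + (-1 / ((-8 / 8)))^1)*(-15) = -55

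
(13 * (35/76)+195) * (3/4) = 45825/304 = 150.74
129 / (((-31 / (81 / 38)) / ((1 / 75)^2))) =-0.00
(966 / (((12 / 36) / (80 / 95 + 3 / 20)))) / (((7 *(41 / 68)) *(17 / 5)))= 156078 / 779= 200.36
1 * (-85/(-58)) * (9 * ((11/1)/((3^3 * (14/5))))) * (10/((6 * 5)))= 4675/7308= 0.64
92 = 92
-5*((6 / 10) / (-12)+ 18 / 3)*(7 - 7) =0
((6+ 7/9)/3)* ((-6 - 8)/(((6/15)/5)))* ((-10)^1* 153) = 1814750/3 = 604916.67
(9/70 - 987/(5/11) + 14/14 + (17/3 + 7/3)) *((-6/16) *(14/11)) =454077/440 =1031.99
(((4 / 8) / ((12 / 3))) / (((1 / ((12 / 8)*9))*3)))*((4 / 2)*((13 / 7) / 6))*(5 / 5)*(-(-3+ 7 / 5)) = 39 / 70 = 0.56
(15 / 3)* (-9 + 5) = -20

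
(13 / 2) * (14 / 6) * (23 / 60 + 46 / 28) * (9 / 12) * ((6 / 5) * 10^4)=276575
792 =792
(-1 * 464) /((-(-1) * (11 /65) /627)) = -1719120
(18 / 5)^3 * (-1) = -5832 / 125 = -46.66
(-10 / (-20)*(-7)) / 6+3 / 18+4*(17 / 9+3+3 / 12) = 725 / 36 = 20.14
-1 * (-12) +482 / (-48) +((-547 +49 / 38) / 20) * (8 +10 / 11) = -6047563 / 25080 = -241.13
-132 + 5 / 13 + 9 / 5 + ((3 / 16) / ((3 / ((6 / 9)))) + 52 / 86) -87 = -14500621 / 67080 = -216.17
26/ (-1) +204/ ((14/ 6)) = 430/ 7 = 61.43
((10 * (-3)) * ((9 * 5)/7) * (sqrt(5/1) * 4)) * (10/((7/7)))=-54000 * sqrt(5)/7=-17249.67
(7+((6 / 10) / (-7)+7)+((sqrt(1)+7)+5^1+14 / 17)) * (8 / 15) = 132032 / 8925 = 14.79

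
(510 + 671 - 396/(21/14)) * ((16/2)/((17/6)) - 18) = -13916.82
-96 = -96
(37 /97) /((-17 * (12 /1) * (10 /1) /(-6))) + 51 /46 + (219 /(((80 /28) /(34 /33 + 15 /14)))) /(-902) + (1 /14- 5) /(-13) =1794867444653 /1369774566160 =1.31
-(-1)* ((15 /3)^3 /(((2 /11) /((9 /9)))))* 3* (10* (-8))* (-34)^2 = -190740000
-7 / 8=-0.88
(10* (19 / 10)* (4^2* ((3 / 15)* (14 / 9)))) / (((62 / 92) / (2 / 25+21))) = 3328192 / 1125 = 2958.39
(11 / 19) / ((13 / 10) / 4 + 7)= 0.08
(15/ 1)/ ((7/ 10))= 150/ 7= 21.43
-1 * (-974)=974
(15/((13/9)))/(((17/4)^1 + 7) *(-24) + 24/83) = -3735/97006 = -0.04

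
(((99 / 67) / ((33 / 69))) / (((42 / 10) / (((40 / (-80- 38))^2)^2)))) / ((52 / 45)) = 621000000 / 73879550017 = 0.01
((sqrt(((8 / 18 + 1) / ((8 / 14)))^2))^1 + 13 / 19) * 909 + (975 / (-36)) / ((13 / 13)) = 164879 / 57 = 2892.61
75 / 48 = 25 / 16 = 1.56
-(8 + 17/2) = -33/2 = -16.50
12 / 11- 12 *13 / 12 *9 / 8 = -1191 / 88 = -13.53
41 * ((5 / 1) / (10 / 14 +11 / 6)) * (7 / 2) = 30135 / 107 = 281.64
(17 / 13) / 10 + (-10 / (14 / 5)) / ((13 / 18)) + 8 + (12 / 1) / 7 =49 / 10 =4.90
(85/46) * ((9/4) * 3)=2295/184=12.47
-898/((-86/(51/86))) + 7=48785/3698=13.19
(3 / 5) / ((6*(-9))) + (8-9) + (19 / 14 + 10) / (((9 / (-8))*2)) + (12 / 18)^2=-393 / 70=-5.61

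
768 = 768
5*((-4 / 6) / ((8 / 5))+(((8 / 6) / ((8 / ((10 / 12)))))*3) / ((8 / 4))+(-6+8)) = 215 / 24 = 8.96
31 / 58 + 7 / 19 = 995 / 1102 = 0.90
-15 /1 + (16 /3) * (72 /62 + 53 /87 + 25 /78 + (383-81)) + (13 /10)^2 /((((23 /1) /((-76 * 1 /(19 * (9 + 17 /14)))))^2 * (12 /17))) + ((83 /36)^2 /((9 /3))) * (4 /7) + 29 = 208282348496132087 /127247248428300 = 1636.83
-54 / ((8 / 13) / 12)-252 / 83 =-87651 / 83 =-1056.04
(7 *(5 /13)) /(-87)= -0.03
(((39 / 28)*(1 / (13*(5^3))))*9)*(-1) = -27 / 3500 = -0.01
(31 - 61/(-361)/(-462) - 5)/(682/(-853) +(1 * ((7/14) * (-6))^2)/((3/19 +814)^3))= -13691535777972065144567/421036998909707424090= -32.52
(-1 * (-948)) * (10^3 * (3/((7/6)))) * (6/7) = 2089469.39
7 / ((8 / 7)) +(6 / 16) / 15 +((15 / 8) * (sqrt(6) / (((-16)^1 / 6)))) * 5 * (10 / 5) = 123 / 20-225 * sqrt(6) / 32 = -11.07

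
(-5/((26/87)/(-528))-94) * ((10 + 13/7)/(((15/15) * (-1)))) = -9430294/91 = -103629.60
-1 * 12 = -12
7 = 7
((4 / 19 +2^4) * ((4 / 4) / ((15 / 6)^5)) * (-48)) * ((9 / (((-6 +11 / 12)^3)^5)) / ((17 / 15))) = 196799679612303722938368 / 121627019628011281517500265639375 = 0.00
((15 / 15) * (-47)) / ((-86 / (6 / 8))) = 141 / 344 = 0.41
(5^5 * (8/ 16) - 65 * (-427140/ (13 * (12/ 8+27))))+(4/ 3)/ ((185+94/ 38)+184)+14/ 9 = 92330314735/ 1206918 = 76500.90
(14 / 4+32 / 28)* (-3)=-195 / 14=-13.93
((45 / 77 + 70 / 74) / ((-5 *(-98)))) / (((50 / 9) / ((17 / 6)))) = 5559 / 3490025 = 0.00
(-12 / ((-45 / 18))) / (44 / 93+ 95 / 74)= 165168 / 60455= 2.73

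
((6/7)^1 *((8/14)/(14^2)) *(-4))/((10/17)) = -204/12005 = -0.02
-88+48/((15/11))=-264/5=-52.80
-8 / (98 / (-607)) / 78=1214 / 1911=0.64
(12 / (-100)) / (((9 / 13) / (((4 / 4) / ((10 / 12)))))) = -26 / 125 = -0.21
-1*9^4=-6561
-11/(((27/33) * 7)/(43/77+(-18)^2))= -274901/441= -623.36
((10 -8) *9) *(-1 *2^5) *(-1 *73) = 42048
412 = 412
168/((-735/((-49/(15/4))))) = 2.99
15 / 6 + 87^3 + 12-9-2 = 1317013 / 2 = 658506.50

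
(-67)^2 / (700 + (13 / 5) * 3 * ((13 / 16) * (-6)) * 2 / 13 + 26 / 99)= 8888220 / 1374937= 6.46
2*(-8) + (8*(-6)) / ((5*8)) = -86 / 5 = -17.20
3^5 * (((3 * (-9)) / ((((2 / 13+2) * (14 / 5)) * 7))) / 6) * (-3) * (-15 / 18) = -710775 / 10976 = -64.76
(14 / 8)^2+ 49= 833 / 16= 52.06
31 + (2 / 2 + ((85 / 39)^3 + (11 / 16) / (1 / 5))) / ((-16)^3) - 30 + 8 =34973732207 / 3887529984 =9.00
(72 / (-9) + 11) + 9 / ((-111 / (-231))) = 21.73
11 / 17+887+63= 16161 / 17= 950.65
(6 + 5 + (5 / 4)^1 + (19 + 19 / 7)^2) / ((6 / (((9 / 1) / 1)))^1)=284451 / 392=725.64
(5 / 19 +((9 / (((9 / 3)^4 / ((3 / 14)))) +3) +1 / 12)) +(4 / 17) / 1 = 32609 / 9044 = 3.61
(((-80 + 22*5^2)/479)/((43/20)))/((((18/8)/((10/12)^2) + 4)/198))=46530000/3728057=12.48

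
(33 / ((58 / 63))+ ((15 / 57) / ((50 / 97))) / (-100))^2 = 389971141849969 / 303601000000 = 1284.49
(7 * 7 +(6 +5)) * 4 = 240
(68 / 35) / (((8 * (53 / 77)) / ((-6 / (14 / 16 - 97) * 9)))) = 0.20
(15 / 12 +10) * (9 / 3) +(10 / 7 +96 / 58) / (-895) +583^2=247035456831 / 726740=339922.75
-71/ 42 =-1.69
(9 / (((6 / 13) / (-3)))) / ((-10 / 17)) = 1989 / 20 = 99.45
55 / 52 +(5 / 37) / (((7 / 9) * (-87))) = 412325 / 390572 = 1.06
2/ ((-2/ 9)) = -9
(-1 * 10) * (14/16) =-35/4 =-8.75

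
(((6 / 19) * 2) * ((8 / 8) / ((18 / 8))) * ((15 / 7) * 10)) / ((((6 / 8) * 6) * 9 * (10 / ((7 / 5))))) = 32 / 1539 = 0.02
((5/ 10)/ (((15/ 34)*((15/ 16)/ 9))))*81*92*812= 1645878528/ 25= 65835141.12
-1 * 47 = -47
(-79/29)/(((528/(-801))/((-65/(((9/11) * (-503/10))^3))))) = 6912351875/1793652149538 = 0.00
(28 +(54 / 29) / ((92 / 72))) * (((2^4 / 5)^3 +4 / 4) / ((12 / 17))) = 117490128 / 83375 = 1409.18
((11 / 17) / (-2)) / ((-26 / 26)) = 11 / 34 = 0.32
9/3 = 3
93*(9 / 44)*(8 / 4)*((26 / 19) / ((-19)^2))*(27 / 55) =293787 / 4149695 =0.07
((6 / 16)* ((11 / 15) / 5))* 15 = 0.82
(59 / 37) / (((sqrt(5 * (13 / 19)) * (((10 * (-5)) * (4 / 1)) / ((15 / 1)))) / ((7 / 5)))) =-1239 * sqrt(1235) / 481000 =-0.09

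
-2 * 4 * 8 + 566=502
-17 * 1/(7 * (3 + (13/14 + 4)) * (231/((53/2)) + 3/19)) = -34238/992007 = -0.03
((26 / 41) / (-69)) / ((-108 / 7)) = 91 / 152766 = 0.00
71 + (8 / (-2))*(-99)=467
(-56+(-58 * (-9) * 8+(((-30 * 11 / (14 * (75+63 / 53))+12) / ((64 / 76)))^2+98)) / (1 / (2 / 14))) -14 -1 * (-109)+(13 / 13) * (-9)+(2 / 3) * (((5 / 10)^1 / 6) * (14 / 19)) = 18175689161288683 / 27203220108288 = 668.14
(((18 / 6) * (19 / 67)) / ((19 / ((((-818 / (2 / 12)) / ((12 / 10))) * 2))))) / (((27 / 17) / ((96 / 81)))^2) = -2420756480 / 11868849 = -203.96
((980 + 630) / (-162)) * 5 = -4025 / 81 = -49.69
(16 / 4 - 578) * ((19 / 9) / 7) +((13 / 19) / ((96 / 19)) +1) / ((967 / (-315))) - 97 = -75327869 / 278496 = -270.48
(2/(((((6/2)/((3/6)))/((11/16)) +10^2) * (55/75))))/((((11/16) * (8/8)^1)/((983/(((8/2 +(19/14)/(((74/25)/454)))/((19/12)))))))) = 96746860/361451233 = 0.27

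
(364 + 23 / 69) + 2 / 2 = 365.33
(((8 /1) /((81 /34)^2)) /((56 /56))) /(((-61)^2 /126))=129472 /2712609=0.05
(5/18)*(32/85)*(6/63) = 32/3213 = 0.01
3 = 3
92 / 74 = 46 / 37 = 1.24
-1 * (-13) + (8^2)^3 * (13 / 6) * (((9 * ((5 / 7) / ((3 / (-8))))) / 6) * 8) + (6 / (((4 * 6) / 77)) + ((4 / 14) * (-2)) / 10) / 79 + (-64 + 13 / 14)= -430756674109 / 33180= -12982419.35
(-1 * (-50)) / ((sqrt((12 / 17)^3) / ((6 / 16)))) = 425 * sqrt(51) / 96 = 31.62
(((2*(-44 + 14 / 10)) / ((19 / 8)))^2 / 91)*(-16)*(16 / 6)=-495550464 / 821275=-603.39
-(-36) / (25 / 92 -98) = -368 / 999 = -0.37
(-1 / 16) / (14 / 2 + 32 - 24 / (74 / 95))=-37 / 4848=-0.01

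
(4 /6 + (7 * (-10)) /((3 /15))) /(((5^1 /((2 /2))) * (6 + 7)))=-1048 /195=-5.37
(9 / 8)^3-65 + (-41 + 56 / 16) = -51751 / 512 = -101.08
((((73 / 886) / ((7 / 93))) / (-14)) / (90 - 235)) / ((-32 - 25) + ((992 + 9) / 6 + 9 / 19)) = 386973 / 79160002250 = 0.00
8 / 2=4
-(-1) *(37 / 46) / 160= 37 / 7360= 0.01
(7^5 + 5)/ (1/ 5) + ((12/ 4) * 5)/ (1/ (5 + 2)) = 84165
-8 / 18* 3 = -4 / 3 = -1.33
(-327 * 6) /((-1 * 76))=981 /38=25.82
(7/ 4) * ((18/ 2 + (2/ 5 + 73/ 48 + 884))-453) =742427/ 960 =773.36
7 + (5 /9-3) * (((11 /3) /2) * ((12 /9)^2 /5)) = 6569 /1215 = 5.41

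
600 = 600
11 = 11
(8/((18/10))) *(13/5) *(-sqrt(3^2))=-104/3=-34.67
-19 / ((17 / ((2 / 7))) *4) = -19 / 238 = -0.08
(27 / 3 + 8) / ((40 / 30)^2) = 153 / 16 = 9.56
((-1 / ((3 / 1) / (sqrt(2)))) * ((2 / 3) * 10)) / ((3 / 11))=-220 * sqrt(2) / 27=-11.52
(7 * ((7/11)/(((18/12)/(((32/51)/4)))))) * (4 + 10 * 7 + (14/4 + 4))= 63896/1683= 37.97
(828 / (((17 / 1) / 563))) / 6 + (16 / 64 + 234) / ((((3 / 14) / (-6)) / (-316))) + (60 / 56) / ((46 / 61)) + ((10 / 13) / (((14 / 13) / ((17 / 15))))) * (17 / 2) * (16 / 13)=886916539085 / 426972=2077224.12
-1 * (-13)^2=-169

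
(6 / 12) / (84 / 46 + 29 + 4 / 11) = 253 / 15782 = 0.02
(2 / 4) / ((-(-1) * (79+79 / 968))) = 484 / 76551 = 0.01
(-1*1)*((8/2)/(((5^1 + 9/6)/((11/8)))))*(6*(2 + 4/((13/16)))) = -5940/169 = -35.15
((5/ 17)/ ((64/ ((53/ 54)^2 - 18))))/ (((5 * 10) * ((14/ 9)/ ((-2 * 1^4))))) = 7097/ 3525120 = 0.00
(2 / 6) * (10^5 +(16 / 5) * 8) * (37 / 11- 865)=-4740213184 / 165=-28728564.75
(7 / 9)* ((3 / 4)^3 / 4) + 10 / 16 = 181 / 256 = 0.71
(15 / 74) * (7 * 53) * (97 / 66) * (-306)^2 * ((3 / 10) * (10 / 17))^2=322291.44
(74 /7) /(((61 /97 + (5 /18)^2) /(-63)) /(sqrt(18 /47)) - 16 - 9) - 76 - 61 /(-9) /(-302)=-9163621153111585053277 /119871609015265489134 + 1393317072216*sqrt(94) /44102873074049113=-76.44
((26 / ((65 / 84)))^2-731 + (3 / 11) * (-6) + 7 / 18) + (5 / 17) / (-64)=1068255113 / 2692800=396.71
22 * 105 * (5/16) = 721.88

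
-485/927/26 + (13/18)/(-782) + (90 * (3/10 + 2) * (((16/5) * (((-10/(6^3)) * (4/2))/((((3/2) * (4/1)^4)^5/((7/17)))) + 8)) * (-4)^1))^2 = 61255017053136129257982830124172617390533/136333021814603008752665965363200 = 449304330.22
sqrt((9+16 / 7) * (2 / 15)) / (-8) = -sqrt(16590) / 840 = -0.15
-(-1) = 1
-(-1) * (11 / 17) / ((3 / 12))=44 / 17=2.59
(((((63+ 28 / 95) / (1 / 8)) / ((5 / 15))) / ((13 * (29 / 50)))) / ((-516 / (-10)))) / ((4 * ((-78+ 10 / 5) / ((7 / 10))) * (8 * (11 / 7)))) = -1473185 / 2059964192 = -0.00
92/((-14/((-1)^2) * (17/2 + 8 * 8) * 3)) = -92/3045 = -0.03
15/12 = 5/4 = 1.25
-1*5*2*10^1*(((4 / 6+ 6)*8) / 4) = -4000 / 3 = -1333.33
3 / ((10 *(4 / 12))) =9 / 10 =0.90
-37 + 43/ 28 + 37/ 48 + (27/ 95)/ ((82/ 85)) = -9003691/ 261744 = -34.40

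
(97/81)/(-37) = -97/2997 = -0.03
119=119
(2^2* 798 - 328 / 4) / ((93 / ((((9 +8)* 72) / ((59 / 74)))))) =51337.96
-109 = -109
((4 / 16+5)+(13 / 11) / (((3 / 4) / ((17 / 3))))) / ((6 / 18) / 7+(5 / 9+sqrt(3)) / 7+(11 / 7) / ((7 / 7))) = 4205635 / 493064 - 353745*sqrt(3) / 493064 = 7.29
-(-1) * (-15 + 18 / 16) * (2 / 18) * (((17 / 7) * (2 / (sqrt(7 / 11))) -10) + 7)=37 / 8 -629 * sqrt(77) / 588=-4.76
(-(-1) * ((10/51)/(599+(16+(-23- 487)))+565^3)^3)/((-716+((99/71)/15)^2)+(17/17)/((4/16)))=-908366582964178650766480404679229536325/110230008632135721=-8240646936676003488490.66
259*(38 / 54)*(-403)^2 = 799214689 / 27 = 29600544.04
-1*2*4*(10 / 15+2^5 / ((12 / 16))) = -1040 / 3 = -346.67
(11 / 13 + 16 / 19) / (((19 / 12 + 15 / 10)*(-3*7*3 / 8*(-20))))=1112 / 319865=0.00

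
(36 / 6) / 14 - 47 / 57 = -158 / 399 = -0.40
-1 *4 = -4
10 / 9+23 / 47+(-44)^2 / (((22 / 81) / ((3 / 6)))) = 1508249 / 423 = 3565.60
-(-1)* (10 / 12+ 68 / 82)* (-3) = -409 / 82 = -4.99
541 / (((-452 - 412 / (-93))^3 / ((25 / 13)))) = -10878928425 / 937507586842112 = -0.00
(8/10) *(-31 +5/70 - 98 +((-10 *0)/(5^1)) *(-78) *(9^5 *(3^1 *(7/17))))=-103.14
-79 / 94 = -0.84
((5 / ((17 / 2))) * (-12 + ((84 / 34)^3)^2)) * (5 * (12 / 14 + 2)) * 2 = 10398761832000 / 2872370711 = 3620.27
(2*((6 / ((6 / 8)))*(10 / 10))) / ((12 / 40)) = 160 / 3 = 53.33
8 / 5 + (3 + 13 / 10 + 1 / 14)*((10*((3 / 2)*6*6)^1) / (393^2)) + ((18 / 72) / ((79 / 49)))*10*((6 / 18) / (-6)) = 1.53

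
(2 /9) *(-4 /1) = -0.89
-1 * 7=-7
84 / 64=21 / 16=1.31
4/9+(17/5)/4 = 233/180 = 1.29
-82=-82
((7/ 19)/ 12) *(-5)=-35/ 228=-0.15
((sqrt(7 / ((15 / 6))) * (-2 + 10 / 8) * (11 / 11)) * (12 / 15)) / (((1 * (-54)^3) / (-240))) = -2 * sqrt(70) / 10935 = -0.00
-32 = -32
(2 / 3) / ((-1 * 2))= -1 / 3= -0.33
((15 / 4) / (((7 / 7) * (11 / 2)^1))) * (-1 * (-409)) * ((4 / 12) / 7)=2045 / 154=13.28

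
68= 68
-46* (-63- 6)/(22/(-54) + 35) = 42849/467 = 91.75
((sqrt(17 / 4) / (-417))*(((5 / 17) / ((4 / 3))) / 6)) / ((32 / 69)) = -115*sqrt(17) / 1209856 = -0.00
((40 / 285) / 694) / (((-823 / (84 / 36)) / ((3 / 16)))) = -7 / 65112468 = -0.00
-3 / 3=-1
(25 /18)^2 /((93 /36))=625 /837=0.75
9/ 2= 4.50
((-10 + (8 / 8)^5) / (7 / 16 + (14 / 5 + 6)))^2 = 518400 / 546121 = 0.95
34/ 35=0.97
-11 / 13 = -0.85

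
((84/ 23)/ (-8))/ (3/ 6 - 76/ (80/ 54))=105/ 11684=0.01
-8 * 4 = -32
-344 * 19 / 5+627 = -680.20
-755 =-755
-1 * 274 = -274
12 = 12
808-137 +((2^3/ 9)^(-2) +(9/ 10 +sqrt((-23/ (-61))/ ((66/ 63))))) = sqrt(648186)/ 1342 +215413/ 320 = 673.77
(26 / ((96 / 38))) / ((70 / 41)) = 10127 / 1680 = 6.03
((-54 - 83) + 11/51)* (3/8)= -872/17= -51.29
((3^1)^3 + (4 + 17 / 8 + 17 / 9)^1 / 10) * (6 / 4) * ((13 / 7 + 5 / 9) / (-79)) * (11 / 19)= -220187 / 298620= -0.74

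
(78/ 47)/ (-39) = -0.04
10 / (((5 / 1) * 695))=0.00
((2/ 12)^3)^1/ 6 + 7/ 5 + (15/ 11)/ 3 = 132247/ 71280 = 1.86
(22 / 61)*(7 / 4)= 77 / 122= 0.63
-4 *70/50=-28/5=-5.60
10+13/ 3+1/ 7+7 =451/ 21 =21.48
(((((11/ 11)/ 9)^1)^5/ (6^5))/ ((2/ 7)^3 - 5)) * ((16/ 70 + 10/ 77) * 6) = -1127/ 1197464118840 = -0.00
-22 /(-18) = 11 /9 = 1.22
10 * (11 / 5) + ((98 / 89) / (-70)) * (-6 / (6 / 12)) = 9874 / 445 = 22.19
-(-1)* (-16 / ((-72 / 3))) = 2 / 3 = 0.67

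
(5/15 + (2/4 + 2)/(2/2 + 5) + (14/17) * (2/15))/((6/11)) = 9647/6120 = 1.58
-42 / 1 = -42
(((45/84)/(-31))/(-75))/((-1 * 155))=-1/672700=-0.00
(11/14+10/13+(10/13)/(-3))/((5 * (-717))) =-709/1957410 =-0.00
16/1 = 16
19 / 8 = 2.38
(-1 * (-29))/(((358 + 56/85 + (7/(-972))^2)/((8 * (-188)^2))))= 658499029125120/28802689189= 22862.41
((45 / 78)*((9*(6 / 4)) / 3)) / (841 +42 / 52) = 135 / 43774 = 0.00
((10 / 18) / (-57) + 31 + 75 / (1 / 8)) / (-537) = -323698 / 275481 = -1.18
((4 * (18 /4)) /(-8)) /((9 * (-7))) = 1 /28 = 0.04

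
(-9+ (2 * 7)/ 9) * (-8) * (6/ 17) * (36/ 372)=1072/ 527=2.03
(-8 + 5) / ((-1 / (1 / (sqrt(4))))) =3 / 2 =1.50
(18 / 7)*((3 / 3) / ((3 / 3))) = 18 / 7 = 2.57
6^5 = 7776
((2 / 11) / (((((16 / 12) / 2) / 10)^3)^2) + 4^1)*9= 18639240.55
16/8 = 2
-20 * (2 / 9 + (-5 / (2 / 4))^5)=17999960 / 9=1999995.56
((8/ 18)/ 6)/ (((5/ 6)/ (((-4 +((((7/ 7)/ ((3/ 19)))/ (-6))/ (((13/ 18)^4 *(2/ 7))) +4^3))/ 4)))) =441944/ 428415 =1.03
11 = 11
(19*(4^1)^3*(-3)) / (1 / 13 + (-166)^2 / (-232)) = 916864 / 29833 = 30.73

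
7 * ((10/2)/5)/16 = 7/16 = 0.44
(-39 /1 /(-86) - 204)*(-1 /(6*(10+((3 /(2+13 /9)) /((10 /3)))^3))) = 43457621250 /12832981963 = 3.39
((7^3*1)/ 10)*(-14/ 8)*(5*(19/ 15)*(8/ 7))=-6517/ 15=-434.47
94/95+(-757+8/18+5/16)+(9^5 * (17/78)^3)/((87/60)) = -290804569397/871593840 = -333.65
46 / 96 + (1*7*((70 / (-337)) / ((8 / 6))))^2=1.67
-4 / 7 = -0.57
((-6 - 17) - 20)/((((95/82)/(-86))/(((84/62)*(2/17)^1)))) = 25471824/50065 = 508.78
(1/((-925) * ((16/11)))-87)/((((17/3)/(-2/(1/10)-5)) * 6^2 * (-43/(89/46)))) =-114597379/238879104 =-0.48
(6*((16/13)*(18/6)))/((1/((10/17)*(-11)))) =-31680/221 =-143.35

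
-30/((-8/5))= 75/4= 18.75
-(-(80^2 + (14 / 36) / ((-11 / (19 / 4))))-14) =5079755 / 792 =6413.83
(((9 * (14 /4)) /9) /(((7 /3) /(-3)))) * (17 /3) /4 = -51 /8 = -6.38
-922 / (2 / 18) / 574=-4149 / 287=-14.46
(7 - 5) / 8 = 1 / 4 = 0.25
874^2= 763876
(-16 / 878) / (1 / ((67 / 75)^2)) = -35912 / 2469375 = -0.01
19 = 19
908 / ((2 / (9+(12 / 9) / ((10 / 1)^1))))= 62198 / 15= 4146.53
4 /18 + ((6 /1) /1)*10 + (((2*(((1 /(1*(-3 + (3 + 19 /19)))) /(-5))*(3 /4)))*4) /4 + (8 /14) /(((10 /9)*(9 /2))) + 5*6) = 56723 /630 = 90.04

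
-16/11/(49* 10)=-8/2695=-0.00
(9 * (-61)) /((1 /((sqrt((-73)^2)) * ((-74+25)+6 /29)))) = 56708955 /29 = 1955481.21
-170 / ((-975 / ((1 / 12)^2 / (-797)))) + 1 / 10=1118971 / 11189880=0.10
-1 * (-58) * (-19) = -1102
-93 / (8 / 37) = -3441 / 8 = -430.12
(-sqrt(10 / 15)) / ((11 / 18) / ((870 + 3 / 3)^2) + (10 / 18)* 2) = -4551846* sqrt(6) / 15172831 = -0.73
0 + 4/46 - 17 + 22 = 117/23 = 5.09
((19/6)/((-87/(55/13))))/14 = -0.01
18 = 18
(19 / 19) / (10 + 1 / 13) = 13 / 131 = 0.10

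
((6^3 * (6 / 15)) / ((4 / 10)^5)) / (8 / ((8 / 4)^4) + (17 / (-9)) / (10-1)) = 1366875 / 47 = 29082.45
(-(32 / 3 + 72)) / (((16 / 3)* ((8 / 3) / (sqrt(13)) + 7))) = -25389 / 11338 + 372* sqrt(13) / 5669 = -2.00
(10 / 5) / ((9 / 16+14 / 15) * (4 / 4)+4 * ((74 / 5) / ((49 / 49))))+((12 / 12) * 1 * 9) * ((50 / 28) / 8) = 475905 / 233072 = 2.04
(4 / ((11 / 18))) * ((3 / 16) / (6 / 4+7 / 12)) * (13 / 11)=2106 / 3025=0.70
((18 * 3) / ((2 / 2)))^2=2916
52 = 52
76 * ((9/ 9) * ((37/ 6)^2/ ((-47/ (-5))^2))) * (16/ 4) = 2601100/ 19881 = 130.83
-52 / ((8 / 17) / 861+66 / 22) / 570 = -126854 / 4172305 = -0.03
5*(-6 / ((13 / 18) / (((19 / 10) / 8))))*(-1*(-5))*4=-2565 / 13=-197.31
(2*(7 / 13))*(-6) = -84 / 13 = -6.46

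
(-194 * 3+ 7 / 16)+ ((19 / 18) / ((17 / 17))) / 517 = -43296013 / 74448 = -581.56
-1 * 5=-5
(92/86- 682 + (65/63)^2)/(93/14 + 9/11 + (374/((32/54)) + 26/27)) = -10210696760/9605192037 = -1.06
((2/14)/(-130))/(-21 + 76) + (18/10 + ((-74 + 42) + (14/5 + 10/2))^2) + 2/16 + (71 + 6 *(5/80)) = 16489973/25025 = 658.94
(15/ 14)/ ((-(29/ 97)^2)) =-141135/ 11774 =-11.99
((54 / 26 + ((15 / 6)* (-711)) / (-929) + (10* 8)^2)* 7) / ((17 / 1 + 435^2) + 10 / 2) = 0.24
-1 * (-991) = 991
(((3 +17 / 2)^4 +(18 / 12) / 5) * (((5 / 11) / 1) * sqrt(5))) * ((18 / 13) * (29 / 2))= 28092213 * sqrt(5) / 176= 356909.65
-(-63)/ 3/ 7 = 3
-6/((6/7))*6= -42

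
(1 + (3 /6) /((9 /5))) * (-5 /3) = -115 /54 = -2.13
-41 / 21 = -1.95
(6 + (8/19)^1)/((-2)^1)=-61/19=-3.21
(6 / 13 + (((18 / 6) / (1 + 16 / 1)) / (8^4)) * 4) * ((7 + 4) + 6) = 104487 / 13312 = 7.85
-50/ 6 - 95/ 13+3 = -493/ 39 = -12.64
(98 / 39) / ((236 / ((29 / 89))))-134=-54882031 / 409578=-134.00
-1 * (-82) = 82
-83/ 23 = -3.61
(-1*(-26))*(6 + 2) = 208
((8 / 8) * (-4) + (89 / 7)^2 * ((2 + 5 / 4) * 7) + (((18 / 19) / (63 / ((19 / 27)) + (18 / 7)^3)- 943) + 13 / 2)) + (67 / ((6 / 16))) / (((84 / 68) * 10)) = 29715573049 / 10799460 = 2751.58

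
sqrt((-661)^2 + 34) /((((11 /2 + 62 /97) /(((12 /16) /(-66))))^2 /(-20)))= -47045* sqrt(436955) /686544804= -0.05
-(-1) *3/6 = 1/2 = 0.50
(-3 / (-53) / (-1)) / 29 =-3 / 1537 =-0.00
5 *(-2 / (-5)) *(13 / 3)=26 / 3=8.67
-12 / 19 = -0.63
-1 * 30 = -30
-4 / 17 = -0.24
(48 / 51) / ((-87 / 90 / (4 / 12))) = -0.32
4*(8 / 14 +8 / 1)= 34.29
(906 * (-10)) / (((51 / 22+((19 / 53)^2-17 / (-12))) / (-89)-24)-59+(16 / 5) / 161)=240679862715600 / 2205528971113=109.13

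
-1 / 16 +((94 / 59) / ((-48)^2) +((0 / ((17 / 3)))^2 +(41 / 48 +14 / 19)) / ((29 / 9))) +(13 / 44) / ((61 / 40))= 15723175943 / 25129196928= 0.63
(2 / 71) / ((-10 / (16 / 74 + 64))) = -2376 / 13135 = -0.18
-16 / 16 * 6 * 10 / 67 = -60 / 67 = -0.90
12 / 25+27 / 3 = 237 / 25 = 9.48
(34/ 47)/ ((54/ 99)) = 187/ 141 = 1.33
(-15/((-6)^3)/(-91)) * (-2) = 5/3276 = 0.00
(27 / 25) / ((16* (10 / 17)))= 459 / 4000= 0.11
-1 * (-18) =18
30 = 30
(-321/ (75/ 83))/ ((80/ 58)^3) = -216598709/ 1600000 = -135.37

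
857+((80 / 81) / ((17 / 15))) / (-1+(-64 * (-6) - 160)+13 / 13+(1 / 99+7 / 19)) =2305860649 / 2690607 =857.00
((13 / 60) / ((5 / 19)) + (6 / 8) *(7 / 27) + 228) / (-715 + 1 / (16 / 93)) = -824464 / 2553075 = -0.32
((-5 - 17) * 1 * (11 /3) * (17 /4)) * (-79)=162503 /6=27083.83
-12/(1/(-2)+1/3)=72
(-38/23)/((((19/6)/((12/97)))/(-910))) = 131040/2231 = 58.74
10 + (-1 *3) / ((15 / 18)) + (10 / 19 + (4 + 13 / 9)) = 10577 / 855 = 12.37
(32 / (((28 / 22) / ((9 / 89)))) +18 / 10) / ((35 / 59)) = 7.32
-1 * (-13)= 13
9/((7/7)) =9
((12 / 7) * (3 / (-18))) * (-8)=16 / 7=2.29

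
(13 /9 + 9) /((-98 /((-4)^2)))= -752 /441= -1.71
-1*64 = -64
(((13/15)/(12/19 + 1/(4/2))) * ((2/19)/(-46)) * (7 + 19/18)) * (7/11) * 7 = -18473/293733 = -0.06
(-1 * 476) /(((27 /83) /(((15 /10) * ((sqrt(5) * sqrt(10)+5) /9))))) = -98770 * sqrt(2) /81-98770 /81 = -2943.85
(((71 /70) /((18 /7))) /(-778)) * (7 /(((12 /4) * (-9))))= 497 /3781080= 0.00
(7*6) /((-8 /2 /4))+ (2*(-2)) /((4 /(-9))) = -33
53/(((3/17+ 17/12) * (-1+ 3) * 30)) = 901/1625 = 0.55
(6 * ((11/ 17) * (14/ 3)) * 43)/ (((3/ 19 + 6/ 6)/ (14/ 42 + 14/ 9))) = 11438/ 9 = 1270.89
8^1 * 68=544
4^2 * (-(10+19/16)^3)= -5735339/256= -22403.67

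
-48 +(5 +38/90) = -1916/45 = -42.58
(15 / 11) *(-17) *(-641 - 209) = 216750 / 11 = 19704.55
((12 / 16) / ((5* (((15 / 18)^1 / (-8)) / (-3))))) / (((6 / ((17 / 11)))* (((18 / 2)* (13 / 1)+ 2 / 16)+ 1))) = 272 / 28875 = 0.01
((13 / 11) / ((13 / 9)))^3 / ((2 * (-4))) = -729 / 10648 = -0.07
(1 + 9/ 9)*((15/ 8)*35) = 525/ 4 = 131.25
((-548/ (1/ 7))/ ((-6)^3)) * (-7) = -6713/ 54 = -124.31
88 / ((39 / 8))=704 / 39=18.05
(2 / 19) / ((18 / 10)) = 0.06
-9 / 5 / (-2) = 9 / 10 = 0.90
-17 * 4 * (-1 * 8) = 544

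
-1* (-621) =621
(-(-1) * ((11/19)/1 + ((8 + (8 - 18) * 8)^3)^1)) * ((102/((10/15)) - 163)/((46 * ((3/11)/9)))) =1170130665/437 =2677644.54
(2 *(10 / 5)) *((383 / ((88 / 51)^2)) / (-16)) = -996183 / 30976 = -32.16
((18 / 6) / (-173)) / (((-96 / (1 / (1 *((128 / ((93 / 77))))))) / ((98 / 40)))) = 0.00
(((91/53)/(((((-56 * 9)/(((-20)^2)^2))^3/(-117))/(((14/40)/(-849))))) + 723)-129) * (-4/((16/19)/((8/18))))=1284112056907486/229619691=5592342.94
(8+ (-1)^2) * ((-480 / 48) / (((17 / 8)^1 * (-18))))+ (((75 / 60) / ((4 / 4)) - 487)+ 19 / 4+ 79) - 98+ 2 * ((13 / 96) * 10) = -201935 / 408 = -494.94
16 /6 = 8 /3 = 2.67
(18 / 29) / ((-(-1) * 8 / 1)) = 9 / 116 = 0.08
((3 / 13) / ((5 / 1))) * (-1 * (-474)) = 1422 / 65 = 21.88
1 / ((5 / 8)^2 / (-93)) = -5952 / 25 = -238.08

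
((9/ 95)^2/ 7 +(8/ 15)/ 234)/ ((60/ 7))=78971/ 190066500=0.00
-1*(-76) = 76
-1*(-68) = 68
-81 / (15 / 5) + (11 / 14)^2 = -5171 / 196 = -26.38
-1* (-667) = 667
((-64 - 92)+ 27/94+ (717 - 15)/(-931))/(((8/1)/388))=-1328224395/175028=-7588.64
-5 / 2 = -2.50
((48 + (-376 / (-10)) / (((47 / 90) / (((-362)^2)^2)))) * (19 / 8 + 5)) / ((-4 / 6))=-13677920094555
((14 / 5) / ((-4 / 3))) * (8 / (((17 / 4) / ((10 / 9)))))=-224 / 51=-4.39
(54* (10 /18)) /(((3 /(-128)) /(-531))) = 679680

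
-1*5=-5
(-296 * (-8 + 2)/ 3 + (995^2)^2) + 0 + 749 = 980149501966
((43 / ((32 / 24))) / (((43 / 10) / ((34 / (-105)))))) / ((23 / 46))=-34 / 7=-4.86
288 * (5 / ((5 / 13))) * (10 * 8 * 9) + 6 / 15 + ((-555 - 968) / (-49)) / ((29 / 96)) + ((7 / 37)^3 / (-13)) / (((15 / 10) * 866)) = 16383501867190876487 / 6077455084155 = 2695783.29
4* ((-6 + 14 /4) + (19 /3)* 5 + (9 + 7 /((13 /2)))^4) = 3543995402 /85683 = 41361.71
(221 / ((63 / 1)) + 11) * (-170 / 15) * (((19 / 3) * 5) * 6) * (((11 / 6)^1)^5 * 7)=-118864495805 / 26244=-4529206.52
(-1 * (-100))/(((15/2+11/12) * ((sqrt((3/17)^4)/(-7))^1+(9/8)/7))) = 6473600/85143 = 76.03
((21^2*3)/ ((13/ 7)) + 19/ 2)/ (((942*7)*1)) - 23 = -3924443/ 171444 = -22.89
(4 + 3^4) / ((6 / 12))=170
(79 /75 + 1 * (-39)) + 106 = 5104 /75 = 68.05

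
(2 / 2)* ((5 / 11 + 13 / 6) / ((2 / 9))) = 519 / 44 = 11.80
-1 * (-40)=40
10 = 10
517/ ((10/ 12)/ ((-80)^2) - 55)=-3970560/ 422399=-9.40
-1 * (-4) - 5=-1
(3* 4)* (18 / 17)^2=3888 / 289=13.45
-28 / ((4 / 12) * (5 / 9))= -756 / 5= -151.20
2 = 2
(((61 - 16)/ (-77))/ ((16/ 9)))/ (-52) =405/ 64064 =0.01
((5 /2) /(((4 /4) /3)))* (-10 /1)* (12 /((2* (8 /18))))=-1012.50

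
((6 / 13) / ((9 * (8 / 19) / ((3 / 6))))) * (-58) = -3.53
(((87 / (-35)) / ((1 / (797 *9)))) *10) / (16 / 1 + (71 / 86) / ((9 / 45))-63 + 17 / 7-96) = 107336772 / 82139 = 1306.77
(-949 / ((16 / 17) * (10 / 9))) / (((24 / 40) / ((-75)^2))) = -8507636.72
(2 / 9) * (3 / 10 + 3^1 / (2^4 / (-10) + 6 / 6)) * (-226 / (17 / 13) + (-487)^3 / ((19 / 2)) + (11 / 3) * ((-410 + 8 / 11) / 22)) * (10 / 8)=6090966464755 / 383724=15873300.77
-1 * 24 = -24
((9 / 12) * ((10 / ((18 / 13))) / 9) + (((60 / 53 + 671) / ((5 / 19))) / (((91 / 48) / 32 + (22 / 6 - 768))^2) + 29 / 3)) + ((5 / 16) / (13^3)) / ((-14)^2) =697893523172814750705143 / 67935449299102421400000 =10.27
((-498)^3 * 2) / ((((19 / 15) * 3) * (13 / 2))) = -2470119840 / 247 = -10000485.18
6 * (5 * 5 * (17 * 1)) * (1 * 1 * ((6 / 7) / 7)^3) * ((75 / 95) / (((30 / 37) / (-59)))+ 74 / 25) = -570221208 / 2235331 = -255.09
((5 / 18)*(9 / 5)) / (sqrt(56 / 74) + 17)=629 / 21330 - sqrt(259) / 10665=0.03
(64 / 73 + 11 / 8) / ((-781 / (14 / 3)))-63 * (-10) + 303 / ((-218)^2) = 1280217661223 / 2032114359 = 629.99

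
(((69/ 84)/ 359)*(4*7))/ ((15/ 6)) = 46/ 1795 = 0.03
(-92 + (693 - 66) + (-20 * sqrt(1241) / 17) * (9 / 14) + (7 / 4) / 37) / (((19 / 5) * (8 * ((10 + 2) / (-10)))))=-1979675 / 134976 + 375 * sqrt(1241) / 18088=-13.94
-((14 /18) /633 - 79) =79.00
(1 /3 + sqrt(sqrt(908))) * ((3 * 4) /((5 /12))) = 48 /5 + 144 * sqrt(2) * 227^(1 /4) /5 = 167.69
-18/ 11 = -1.64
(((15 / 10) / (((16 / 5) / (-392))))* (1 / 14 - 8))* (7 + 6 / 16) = 687645 / 64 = 10744.45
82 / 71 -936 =-66374 / 71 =-934.85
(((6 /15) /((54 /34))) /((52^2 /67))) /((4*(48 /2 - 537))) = -1139 /374531040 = -0.00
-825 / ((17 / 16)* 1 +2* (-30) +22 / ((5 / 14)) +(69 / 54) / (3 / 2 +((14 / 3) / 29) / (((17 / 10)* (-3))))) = -78186000 / 334793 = -233.54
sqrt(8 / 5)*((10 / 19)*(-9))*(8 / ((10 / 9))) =-1296*sqrt(10) / 95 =-43.14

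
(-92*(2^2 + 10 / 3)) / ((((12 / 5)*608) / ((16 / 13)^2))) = -0.70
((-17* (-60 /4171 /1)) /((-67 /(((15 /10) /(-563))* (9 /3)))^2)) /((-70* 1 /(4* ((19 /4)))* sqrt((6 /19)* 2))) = -26163* sqrt(57) /166174590142708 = -0.00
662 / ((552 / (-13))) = -4303 / 276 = -15.59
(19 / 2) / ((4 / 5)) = 95 / 8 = 11.88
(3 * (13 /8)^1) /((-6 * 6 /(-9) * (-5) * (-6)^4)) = -13 /69120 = -0.00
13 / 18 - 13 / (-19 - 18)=715 / 666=1.07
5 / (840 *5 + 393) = 5 / 4593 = 0.00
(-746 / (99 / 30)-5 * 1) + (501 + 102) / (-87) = -227758 / 957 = -237.99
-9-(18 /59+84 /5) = -7701 /295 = -26.11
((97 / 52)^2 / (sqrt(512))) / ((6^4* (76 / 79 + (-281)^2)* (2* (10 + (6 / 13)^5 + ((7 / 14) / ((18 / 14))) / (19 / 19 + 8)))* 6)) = 1633054267* sqrt(2) / 185607370796575211520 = 0.00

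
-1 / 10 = -0.10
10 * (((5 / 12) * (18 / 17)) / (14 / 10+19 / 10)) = 250 / 187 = 1.34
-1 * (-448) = 448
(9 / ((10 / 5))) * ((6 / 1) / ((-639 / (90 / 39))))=-0.10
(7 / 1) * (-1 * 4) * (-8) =224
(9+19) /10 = 14 /5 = 2.80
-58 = -58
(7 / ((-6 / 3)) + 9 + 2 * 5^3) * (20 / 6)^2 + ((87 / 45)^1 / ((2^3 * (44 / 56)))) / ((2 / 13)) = 11249917 / 3960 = 2840.89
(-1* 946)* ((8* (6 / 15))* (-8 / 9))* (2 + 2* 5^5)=252347392 / 15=16823159.47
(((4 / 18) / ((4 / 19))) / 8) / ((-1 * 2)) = -19 / 288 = -0.07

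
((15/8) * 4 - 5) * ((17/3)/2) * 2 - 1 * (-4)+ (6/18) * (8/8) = 37/2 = 18.50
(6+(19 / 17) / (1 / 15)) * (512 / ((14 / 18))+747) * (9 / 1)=34262271 / 119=287918.24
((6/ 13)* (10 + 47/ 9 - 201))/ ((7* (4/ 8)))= -6688/ 273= -24.50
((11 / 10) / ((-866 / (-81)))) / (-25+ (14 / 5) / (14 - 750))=-0.00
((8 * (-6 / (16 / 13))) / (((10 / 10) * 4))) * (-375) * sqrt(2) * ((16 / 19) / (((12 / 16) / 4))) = 312000 * sqrt(2) / 19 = 23222.88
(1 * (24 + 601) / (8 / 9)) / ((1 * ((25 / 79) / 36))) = 159975 / 2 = 79987.50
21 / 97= 0.22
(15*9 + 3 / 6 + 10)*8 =1164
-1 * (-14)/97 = 14/97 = 0.14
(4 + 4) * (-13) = -104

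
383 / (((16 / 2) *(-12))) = -383 / 96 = -3.99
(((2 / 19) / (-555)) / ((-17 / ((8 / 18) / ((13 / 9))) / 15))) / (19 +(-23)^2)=2 / 21284731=0.00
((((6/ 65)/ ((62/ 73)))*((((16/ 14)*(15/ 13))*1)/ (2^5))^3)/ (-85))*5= -147825/ 330413754944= -0.00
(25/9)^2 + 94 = 8239/81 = 101.72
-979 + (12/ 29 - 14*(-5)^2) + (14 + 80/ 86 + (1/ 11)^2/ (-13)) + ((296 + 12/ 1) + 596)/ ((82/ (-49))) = -149091893312/ 80422771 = -1853.85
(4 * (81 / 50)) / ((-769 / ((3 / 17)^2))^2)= 13122 / 1234776552025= 0.00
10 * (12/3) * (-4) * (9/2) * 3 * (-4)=8640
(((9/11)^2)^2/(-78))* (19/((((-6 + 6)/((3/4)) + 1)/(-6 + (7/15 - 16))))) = 4473873/1903330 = 2.35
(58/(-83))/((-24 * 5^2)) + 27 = 672329/24900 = 27.00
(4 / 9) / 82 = 0.01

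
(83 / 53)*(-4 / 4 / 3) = -83 / 159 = -0.52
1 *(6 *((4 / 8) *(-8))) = -24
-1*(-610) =610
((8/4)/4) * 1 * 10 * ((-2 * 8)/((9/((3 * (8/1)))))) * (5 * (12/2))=-6400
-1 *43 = -43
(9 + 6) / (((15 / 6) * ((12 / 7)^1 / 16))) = 56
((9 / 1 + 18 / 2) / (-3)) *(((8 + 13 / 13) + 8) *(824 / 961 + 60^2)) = -352963248 / 961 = -367287.46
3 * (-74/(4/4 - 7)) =37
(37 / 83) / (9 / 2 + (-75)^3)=-74 / 70030503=-0.00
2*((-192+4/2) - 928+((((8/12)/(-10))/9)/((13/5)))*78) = -2236.44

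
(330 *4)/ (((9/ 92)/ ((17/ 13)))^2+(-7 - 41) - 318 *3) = -1076282240/ 816991501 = -1.32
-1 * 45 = -45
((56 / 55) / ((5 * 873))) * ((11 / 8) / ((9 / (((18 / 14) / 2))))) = 1 / 43650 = 0.00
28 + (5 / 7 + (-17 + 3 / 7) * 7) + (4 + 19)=-64.29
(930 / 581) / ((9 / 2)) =0.36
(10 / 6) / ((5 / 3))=1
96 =96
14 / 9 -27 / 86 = 961 / 774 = 1.24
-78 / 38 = -39 / 19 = -2.05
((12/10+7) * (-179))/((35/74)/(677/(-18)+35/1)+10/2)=-12762521/41900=-304.59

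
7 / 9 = 0.78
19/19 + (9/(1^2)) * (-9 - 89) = -881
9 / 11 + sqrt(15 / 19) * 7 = 9 / 11 + 7 * sqrt(285) / 19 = 7.04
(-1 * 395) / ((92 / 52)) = -5135 / 23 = -223.26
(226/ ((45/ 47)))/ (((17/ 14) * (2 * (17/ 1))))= 5.72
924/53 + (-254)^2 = 3420272/53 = 64533.43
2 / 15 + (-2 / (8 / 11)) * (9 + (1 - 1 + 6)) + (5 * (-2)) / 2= -2767 / 60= -46.12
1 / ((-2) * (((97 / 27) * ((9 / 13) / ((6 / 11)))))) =-117 / 1067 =-0.11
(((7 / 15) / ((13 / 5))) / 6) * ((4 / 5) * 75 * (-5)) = -8.97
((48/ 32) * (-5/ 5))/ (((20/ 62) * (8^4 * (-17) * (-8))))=-93/ 11141120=-0.00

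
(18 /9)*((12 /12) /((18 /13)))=13 /9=1.44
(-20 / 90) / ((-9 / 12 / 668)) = 5344 / 27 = 197.93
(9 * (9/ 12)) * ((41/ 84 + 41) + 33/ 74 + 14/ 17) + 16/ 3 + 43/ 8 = 63259895/ 211344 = 299.32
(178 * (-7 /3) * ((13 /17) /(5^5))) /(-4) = 8099 /318750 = 0.03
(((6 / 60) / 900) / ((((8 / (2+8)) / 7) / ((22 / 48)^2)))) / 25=847 / 103680000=0.00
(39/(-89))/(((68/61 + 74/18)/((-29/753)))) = 206973/64090591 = 0.00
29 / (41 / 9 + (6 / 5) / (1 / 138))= 1305 / 7657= 0.17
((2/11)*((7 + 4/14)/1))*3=306/77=3.97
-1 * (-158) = 158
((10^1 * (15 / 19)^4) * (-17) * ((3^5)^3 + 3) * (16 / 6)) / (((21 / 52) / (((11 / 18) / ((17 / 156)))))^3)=-6765920888840.90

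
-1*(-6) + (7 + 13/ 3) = 52/ 3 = 17.33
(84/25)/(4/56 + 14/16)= 4704/1325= 3.55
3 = 3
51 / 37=1.38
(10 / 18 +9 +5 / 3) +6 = 17.22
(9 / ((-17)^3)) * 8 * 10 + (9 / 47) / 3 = -19101 / 230911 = -0.08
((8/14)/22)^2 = 4/5929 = 0.00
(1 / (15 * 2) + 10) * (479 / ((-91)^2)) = 20597 / 35490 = 0.58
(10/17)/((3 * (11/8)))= 80/561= 0.14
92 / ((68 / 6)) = 138 / 17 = 8.12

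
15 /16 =0.94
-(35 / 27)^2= -1225 / 729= -1.68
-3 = -3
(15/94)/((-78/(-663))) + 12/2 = 1383/188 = 7.36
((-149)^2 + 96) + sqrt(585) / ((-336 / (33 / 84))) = 22297-11*sqrt(65) / 3136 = 22296.97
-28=-28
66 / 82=33 / 41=0.80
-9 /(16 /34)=-19.12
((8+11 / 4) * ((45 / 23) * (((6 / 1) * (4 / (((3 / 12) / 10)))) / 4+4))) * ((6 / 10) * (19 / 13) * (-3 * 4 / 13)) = -16147188 / 3887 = -4154.15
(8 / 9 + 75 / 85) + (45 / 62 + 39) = 41.50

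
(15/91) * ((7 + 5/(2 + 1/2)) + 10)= 285/91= 3.13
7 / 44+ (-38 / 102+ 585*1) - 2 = 1307773 / 2244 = 582.79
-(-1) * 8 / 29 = 8 / 29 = 0.28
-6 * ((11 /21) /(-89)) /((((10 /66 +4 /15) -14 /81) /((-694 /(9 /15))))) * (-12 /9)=151153200 /680939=221.98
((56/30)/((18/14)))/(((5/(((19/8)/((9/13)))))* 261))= 12103/3171150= 0.00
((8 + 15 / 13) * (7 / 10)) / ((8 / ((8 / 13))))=833 / 1690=0.49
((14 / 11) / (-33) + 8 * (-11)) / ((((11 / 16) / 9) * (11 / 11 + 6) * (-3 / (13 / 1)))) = 6647264 / 9317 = 713.46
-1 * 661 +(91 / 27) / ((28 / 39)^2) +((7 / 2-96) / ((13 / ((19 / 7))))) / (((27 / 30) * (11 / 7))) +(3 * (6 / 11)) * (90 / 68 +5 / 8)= -1629372947 / 2450448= -664.93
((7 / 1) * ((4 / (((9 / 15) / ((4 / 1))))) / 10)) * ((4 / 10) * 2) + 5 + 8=419 / 15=27.93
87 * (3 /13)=261 /13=20.08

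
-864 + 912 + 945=993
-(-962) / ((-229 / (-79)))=75998 / 229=331.87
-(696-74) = -622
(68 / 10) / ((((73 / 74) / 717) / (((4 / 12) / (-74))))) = -8126 / 365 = -22.26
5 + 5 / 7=40 / 7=5.71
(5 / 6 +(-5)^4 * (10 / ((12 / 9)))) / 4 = 14065 / 12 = 1172.08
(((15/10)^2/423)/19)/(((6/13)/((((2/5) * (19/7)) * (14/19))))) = 13/26790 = 0.00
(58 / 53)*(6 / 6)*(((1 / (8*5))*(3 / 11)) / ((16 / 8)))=87 / 23320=0.00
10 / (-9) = -10 / 9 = -1.11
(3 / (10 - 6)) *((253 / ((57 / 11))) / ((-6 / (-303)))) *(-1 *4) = -281083 / 38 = -7396.92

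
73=73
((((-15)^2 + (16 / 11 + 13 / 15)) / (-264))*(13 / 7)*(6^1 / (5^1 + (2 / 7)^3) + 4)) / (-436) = 109101395 / 5726611044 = 0.02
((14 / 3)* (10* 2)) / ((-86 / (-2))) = 2.17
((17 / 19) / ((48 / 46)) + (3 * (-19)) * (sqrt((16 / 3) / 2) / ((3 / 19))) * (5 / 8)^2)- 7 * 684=-2182937 / 456- 9025 * sqrt(6) / 96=-5017.42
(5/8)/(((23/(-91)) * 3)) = -455/552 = -0.82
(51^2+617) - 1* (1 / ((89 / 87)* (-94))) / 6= 53843605 / 16732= 3218.00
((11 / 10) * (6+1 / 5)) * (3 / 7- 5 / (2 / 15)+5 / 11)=-174809 / 700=-249.73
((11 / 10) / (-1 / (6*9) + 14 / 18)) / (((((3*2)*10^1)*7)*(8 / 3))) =0.00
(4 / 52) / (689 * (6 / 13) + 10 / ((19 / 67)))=19 / 87256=0.00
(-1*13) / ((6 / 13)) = -169 / 6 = -28.17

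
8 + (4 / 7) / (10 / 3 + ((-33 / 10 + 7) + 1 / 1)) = 13616 / 1687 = 8.07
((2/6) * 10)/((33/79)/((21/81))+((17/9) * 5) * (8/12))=0.42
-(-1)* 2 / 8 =1 / 4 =0.25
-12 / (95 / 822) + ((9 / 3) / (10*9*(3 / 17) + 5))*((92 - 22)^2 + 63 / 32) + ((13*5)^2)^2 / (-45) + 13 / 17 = -13079935853153 / 33023520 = -396079.40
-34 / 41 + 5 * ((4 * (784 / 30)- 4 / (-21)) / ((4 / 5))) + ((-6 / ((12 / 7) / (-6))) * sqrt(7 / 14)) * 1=21 * sqrt(2) / 2 + 562831 / 861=668.54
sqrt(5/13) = sqrt(65)/13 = 0.62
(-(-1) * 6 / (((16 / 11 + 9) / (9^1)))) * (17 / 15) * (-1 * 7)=-23562 / 575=-40.98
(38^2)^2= 2085136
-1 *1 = -1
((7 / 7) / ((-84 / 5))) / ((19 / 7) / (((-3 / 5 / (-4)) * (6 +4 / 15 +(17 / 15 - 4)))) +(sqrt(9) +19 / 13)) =-0.01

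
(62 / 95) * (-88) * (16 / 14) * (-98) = 611072 / 95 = 6432.34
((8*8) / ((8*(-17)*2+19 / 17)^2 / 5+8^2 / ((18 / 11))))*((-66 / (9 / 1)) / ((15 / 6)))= -2441472 / 191362865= -0.01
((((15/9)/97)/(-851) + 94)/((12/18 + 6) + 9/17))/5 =395730233/151473745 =2.61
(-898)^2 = 806404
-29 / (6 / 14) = -203 / 3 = -67.67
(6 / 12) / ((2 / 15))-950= -3785 / 4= -946.25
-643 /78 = -8.24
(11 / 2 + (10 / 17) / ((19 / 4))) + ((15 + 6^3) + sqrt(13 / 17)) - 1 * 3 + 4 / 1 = sqrt(221) / 17 + 153505 / 646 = 238.50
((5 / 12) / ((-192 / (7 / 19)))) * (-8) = 0.01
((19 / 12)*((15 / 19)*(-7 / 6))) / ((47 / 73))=-2555 / 1128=-2.27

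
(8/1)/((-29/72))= -576/29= -19.86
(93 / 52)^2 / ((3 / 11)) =31713 / 2704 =11.73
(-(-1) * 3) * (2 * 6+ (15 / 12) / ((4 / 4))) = 159 / 4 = 39.75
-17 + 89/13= -132/13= -10.15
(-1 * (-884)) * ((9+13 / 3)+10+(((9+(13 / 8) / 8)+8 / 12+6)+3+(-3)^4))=1742585 / 16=108911.56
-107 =-107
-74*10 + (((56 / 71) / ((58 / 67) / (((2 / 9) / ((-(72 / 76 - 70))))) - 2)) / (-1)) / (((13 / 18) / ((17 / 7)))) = -116076026012 / 156857389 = -740.01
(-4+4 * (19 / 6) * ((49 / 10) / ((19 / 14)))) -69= -409 / 15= -27.27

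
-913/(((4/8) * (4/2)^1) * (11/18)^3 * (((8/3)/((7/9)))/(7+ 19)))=-3670758/121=-30336.84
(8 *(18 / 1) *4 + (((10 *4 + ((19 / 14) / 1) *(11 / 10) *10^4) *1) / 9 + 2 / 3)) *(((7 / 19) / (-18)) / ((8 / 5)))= -352775 / 12312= -28.65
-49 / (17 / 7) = -343 / 17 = -20.18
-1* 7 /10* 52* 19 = -3458 /5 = -691.60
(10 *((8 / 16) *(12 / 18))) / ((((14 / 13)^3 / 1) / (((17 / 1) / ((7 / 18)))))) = 560235 / 4802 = 116.67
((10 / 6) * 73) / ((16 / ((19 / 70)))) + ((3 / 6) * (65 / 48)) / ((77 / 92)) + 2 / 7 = 7783 / 2464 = 3.16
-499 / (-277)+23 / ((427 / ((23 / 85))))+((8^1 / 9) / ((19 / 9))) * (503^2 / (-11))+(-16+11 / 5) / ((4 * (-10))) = -813796089484717 / 84049057400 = -9682.39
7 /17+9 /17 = 16 /17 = 0.94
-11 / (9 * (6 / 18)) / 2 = -11 / 6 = -1.83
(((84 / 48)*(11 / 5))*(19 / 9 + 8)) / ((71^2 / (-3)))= -7007 / 302460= -0.02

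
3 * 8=24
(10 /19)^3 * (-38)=-2000 /361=-5.54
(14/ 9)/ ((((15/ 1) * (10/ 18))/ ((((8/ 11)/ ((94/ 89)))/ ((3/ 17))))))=84728/ 116325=0.73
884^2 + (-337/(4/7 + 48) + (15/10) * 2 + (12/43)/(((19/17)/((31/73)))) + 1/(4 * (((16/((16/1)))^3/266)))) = 15847588654511/20277940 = 781518.67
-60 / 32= -15 / 8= -1.88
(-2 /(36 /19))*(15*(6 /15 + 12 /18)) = -16.89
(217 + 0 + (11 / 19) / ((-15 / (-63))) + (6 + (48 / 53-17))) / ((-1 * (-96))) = 2.18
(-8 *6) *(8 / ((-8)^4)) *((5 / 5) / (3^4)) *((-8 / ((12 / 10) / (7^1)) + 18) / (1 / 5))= 215 / 1296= 0.17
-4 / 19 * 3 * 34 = -408 / 19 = -21.47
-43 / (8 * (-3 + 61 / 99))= 4257 / 1888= 2.25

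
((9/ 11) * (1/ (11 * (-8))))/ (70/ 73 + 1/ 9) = -5913/ 680504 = -0.01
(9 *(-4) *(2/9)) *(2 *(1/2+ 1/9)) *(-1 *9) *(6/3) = 176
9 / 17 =0.53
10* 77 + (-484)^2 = 235026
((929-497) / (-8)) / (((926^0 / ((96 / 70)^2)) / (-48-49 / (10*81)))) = 29897472 / 6125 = 4881.22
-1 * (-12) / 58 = 6 / 29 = 0.21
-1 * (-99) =99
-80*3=-240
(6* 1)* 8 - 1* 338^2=-114196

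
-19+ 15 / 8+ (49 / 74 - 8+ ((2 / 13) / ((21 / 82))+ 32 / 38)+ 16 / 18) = -101937137 / 4606056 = -22.13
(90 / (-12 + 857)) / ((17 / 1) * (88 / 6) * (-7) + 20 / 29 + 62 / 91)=-0.00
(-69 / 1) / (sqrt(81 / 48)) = -92 *sqrt(3) / 3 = -53.12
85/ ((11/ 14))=1190/ 11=108.18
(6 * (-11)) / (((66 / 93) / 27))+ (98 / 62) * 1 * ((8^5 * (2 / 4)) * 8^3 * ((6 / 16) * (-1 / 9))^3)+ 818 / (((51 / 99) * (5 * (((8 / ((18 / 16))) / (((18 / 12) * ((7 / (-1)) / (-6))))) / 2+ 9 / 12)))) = -167372320499 / 49872645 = -3355.99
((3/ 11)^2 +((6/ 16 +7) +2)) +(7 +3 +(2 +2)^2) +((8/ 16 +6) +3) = 44.95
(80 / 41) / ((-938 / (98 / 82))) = -280 / 112627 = -0.00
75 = 75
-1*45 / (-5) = 9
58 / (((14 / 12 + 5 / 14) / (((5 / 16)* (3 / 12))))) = 3045 / 1024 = 2.97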